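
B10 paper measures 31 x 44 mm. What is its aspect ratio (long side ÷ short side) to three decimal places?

44 / 31 = 1.419
ISO 216 targets √2 ≈ 1.414; the +0.005 deviation is from mm rounding.

1.419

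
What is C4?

229 × 324 mm

C0 = 917 × 1297 mm (C0 is the geometric mean of A0 and B0, aspect 1:√2).
C1: ⌊1297/2⌋ × 917 = 648 × 917 mm
C2: ⌊917/2⌋ × 648 = 458 × 648 mm
C3: ⌊648/2⌋ × 458 = 324 × 458 mm
C4: ⌊458/2⌋ × 324 = 229 × 324 mm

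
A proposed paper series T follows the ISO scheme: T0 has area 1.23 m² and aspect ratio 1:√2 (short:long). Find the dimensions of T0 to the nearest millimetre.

Let the short side be w mm. Then w · w√2 = 1.23 m² = 1,230,000 mm².
w² = 1,230,000/√2, so w ≈ 932.6 mm; long side = w√2 ≈ 1318.9 mm.

933 × 1319 mm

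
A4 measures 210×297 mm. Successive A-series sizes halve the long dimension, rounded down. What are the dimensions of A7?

74 × 105 mm

A5: ⌊297/2⌋ × 210 = 148 × 210 mm
A6: ⌊210/2⌋ × 148 = 105 × 148 mm
A7: ⌊148/2⌋ × 105 = 74 × 105 mm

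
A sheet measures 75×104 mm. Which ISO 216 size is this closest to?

A7 (74 × 105 mm)

Aspect ratio 104/75 ≈ 1.387 (ISO target is √2 ≈ 1.414).
In the A-series (A0 area = 1 m²): A7 = 74 × 105 mm.
Off by 2 mm total — nearest standard size.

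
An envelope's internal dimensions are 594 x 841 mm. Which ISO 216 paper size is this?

A1 (594 × 841 mm)

Aspect ratio 841/594 ≈ 1.416 — close to the ISO √2 ≈ 1.414.
In the A-series (A0 area = 1 m²): A1 = 594 × 841 mm.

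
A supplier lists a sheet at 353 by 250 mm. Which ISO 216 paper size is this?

B4 (250 × 353 mm)

Aspect ratio 353/250 ≈ 1.412 — close to the ISO √2 ≈ 1.414.
In the B-series (B0 = 1000 × 1414 mm): B4 = 250 × 353 mm.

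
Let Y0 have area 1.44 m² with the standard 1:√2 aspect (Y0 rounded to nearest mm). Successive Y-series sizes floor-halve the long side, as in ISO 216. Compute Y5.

178 × 252 mm

Let Y0's short side be w mm. w · w√2 = 1.44 m² = 1,440,000 mm², so w ≈ 1009.1 mm and w√2 ≈ 1427.0 mm → Y0 = 1009 × 1427 mm.
Y1: ⌊1427/2⌋ × 1009 = 713 × 1009 mm
Y2: ⌊1009/2⌋ × 713 = 504 × 713 mm
Y3: ⌊713/2⌋ × 504 = 356 × 504 mm
Y4: ⌊504/2⌋ × 356 = 252 × 356 mm
Y5: ⌊356/2⌋ × 252 = 178 × 252 mm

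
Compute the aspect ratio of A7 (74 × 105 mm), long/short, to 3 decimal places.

105 / 74 = 1.419
ISO 216 targets √2 ≈ 1.414; the +0.005 deviation is from mm rounding.

1.419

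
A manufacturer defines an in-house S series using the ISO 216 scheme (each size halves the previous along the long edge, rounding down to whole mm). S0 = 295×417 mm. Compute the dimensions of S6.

36 × 52 mm

S1 = 208 × 295 mm (from S0 by 1 halving).
S2: ⌊295/2⌋ × 208 = 147 × 208 mm
S3: ⌊208/2⌋ × 147 = 104 × 147 mm
S4: ⌊147/2⌋ × 104 = 73 × 104 mm
S5: ⌊104/2⌋ × 73 = 52 × 73 mm
S6: ⌊73/2⌋ × 52 = 36 × 52 mm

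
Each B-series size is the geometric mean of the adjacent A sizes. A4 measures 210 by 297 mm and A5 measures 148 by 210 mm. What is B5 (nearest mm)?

176 × 250 mm

Short side: √(210 · 148) = √31080 ≈ 176.3 → 176 mm
Long side: √(297 · 210) = √62370 ≈ 249.7 → 250 mm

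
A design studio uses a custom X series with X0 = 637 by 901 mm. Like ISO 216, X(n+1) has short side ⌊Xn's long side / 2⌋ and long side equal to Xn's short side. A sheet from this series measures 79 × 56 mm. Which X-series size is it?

X0: 637 × 901 mm
X1: 450 × 637 mm
X2: 318 × 450 mm
X3: 225 × 318 mm
X4: 159 × 225 mm
X5: 112 × 159 mm
X6: 79 × 112 mm
X7: 56 × 79 mm
X8: 39 × 56 mm
→ matches X7.

X7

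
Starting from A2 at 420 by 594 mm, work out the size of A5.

148 × 210 mm

A3: ⌊594/2⌋ × 420 = 297 × 420 mm
A4: ⌊420/2⌋ × 297 = 210 × 297 mm
A5: ⌊297/2⌋ × 210 = 148 × 210 mm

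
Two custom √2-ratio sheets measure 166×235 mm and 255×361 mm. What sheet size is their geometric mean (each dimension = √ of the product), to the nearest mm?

206 × 291 mm

Short side: √(166 · 255) = √42330 ≈ 205.7 → 206 mm
Long side: √(235 · 361) = √84835 ≈ 291.3 → 291 mm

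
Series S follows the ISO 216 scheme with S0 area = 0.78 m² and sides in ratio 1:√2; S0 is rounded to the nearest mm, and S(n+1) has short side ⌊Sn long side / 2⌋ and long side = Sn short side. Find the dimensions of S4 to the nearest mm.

185 × 262 mm

Let S0's short side be w mm. w · w√2 = 0.78 m² = 780,000 mm², so w ≈ 742.7 mm and w√2 ≈ 1050.3 mm → S0 = 743 × 1050 mm.
S1: ⌊1050/2⌋ × 743 = 525 × 743 mm
S2: ⌊743/2⌋ × 525 = 371 × 525 mm
S3: ⌊525/2⌋ × 371 = 262 × 371 mm
S4: ⌊371/2⌋ × 262 = 185 × 262 mm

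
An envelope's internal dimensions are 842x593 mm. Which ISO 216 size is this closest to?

A1 (594 × 841 mm)

Aspect ratio 842/593 ≈ 1.420 — close to the ISO √2 ≈ 1.414.
In the A-series (A0 area = 1 m²): A1 = 594 × 841 mm.
Off by 2 mm total — nearest standard size.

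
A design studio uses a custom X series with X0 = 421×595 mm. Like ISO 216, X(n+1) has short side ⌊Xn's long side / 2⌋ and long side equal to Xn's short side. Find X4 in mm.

105 × 148 mm

X1: ⌊595/2⌋ × 421 = 297 × 421 mm
X2: ⌊421/2⌋ × 297 = 210 × 297 mm
X3: ⌊297/2⌋ × 210 = 148 × 210 mm
X4: ⌊210/2⌋ × 148 = 105 × 148 mm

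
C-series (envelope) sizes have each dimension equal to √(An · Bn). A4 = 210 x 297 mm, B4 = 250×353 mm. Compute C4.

229 × 324 mm

Short side: √(210 · 250) = √52500 ≈ 229.1 → 229 mm
Long side: √(297 · 353) = √104841 ≈ 323.8 → 324 mm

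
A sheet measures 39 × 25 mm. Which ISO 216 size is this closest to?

Aspect ratio 39/25 ≈ 1.560 (ISO target is √2 ≈ 1.414).
In the A-series (A0 area = 1 m²): A10 = 26 × 37 mm.
Off by 3 mm total — nearest standard size.

A10 (26 × 37 mm)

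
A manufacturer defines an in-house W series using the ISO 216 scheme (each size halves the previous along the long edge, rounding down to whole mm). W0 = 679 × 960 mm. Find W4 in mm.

W1: ⌊960/2⌋ × 679 = 480 × 679 mm
W2: ⌊679/2⌋ × 480 = 339 × 480 mm
W3: ⌊480/2⌋ × 339 = 240 × 339 mm
W4: ⌊339/2⌋ × 240 = 169 × 240 mm

169 × 240 mm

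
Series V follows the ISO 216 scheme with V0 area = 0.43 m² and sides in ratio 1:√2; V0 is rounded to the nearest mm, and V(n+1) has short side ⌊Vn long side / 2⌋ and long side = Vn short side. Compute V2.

Let V0's short side be w mm. w · w√2 = 0.43 m² = 430,000 mm², so w ≈ 551.4 mm and w√2 ≈ 779.8 mm → V0 = 551 × 780 mm.
V1: ⌊780/2⌋ × 551 = 390 × 551 mm
V2: ⌊551/2⌋ × 390 = 275 × 390 mm

275 × 390 mm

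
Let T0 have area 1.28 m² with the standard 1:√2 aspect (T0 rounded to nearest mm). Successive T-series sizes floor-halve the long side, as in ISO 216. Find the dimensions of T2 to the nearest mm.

Let T0's short side be w mm. w · w√2 = 1.28 m² = 1,280,000 mm², so w ≈ 951.4 mm and w√2 ≈ 1345.4 mm → T0 = 951 × 1345 mm.
T1: ⌊1345/2⌋ × 951 = 672 × 951 mm
T2: ⌊951/2⌋ × 672 = 475 × 672 mm

475 × 672 mm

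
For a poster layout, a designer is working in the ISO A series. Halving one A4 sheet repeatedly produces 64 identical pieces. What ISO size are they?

A10

64 = 2^6, so 6 halving steps.
A4 → A5 → … → A10 after 6 steps.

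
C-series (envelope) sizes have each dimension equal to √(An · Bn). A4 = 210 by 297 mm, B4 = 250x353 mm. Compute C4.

Short side: √(210 · 250) = √52500 ≈ 229.1 → 229 mm
Long side: √(297 · 353) = √104841 ≈ 323.8 → 324 mm

229 × 324 mm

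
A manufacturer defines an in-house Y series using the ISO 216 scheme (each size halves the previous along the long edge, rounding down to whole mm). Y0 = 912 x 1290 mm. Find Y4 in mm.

Y1 = 645 × 912 mm (from Y0 by 1 halving).
Y2: ⌊912/2⌋ × 645 = 456 × 645 mm
Y3: ⌊645/2⌋ × 456 = 322 × 456 mm
Y4: ⌊456/2⌋ × 322 = 228 × 322 mm

228 × 322 mm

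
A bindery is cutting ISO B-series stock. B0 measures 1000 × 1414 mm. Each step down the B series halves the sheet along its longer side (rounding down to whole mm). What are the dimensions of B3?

B1: ⌊1414/2⌋ × 1000 = 707 × 1000 mm
B2: ⌊1000/2⌋ × 707 = 500 × 707 mm
B3: ⌊707/2⌋ × 500 = 353 × 500 mm

353 × 500 mm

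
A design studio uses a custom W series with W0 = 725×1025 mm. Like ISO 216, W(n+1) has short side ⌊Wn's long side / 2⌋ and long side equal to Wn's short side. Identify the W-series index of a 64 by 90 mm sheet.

W0: 725 × 1025 mm
W1: 512 × 725 mm
W2: 362 × 512 mm
W3: 256 × 362 mm
W4: 181 × 256 mm
W5: 128 × 181 mm
W6: 90 × 128 mm
W7: 64 × 90 mm
W8: 45 × 64 mm
→ matches W7.

W7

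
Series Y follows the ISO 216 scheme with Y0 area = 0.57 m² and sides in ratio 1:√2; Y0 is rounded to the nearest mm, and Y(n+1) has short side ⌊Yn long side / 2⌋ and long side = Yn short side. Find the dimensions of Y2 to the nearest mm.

Let Y0's short side be w mm. w · w√2 = 0.57 m² = 570,000 mm², so w ≈ 634.9 mm and w√2 ≈ 897.8 mm → Y0 = 635 × 898 mm.
Y1: ⌊898/2⌋ × 635 = 449 × 635 mm
Y2: ⌊635/2⌋ × 449 = 317 × 449 mm

317 × 449 mm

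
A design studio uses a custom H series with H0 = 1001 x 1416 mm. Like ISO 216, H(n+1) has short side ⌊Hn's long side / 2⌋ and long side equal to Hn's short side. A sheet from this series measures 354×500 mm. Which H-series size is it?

H3

H0: 1001 × 1416 mm
H1: 708 × 1001 mm
H2: 500 × 708 mm
H3: 354 × 500 mm
H4: 250 × 354 mm
→ matches H3.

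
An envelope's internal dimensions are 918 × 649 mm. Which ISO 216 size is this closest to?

Aspect ratio 918/649 ≈ 1.414 — close to the ISO √2 ≈ 1.414.
In the C-series (envelope sizes, between A and B): C1 = 648 × 917 mm.
Off by 2 mm total — nearest standard size.

C1 (648 × 917 mm)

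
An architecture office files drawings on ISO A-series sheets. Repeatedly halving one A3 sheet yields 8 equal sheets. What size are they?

A6

8 = 2^3, so 3 halving steps.
A3 → A4 → … → A6 after 3 steps.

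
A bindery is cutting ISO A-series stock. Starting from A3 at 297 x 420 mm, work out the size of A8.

A4: ⌊420/2⌋ × 297 = 210 × 297 mm
A5: ⌊297/2⌋ × 210 = 148 × 210 mm
A6: ⌊210/2⌋ × 148 = 105 × 148 mm
A7: ⌊148/2⌋ × 105 = 74 × 105 mm
A8: ⌊105/2⌋ × 74 = 52 × 74 mm

52 × 74 mm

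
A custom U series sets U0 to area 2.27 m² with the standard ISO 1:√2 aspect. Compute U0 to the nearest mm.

Let the short side be w mm. Then w · w√2 = 2.27 m² = 2,270,000 mm².
w² = 2,270,000/√2, so w ≈ 1266.9 mm; long side = w√2 ≈ 1791.7 mm.

1267 × 1792 mm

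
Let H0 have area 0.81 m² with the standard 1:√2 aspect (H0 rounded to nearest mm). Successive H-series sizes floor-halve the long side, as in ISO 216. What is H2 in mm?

Let H0's short side be w mm. w · w√2 = 0.81 m² = 810,000 mm², so w ≈ 756.8 mm and w√2 ≈ 1070.3 mm → H0 = 757 × 1070 mm.
H1: ⌊1070/2⌋ × 757 = 535 × 757 mm
H2: ⌊757/2⌋ × 535 = 378 × 535 mm

378 × 535 mm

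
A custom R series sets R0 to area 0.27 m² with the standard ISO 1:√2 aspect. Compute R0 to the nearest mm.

Let the short side be w mm. Then w · w√2 = 0.27 m² = 270,000 mm².
w² = 270,000/√2, so w ≈ 436.9 mm; long side = w√2 ≈ 617.9 mm.

437 × 618 mm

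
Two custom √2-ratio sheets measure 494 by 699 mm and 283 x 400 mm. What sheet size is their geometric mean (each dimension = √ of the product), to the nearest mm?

374 × 529 mm

Short side: √(494 · 283) = √139802 ≈ 373.9 → 374 mm
Long side: √(699 · 400) = √279600 ≈ 528.8 → 529 mm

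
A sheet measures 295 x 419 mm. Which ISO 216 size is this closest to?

A3 (297 × 420 mm)

Aspect ratio 419/295 ≈ 1.420 — close to the ISO √2 ≈ 1.414.
In the A-series (A0 area = 1 m²): A3 = 297 × 420 mm.
Off by 3 mm total — nearest standard size.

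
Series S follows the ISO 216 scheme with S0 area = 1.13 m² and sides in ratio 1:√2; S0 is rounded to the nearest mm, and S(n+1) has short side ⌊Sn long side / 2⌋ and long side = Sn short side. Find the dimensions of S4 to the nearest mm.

Let S0's short side be w mm. w · w√2 = 1.13 m² = 1,130,000 mm², so w ≈ 893.9 mm and w√2 ≈ 1264.1 mm → S0 = 894 × 1264 mm.
S1: ⌊1264/2⌋ × 894 = 632 × 894 mm
S2: ⌊894/2⌋ × 632 = 447 × 632 mm
S3: ⌊632/2⌋ × 447 = 316 × 447 mm
S4: ⌊447/2⌋ × 316 = 223 × 316 mm

223 × 316 mm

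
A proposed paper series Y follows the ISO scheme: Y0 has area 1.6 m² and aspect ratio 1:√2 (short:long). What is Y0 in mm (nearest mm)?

1064 × 1504 mm

Let the short side be w mm. Then w · w√2 = 1.6 m² = 1,600,000 mm².
w² = 1,600,000/√2, so w ≈ 1063.7 mm; long side = w√2 ≈ 1504.2 mm.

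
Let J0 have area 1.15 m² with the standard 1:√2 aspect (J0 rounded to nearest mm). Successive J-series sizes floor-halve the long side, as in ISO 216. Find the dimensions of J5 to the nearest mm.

Let J0's short side be w mm. w · w√2 = 1.15 m² = 1,150,000 mm², so w ≈ 901.8 mm and w√2 ≈ 1275.3 mm → J0 = 902 × 1275 mm.
J1: ⌊1275/2⌋ × 902 = 637 × 902 mm
J2: ⌊902/2⌋ × 637 = 451 × 637 mm
J3: ⌊637/2⌋ × 451 = 318 × 451 mm
J4: ⌊451/2⌋ × 318 = 225 × 318 mm
J5: ⌊318/2⌋ × 225 = 159 × 225 mm

159 × 225 mm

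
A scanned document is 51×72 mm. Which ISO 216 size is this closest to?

A8 (52 × 74 mm)

Aspect ratio 72/51 ≈ 1.412 — close to the ISO √2 ≈ 1.414.
In the A-series (A0 area = 1 m²): A8 = 52 × 74 mm.
Off by 3 mm total — nearest standard size.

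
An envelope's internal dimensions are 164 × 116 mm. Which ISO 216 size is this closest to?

C6 (114 × 162 mm)

Aspect ratio 164/116 ≈ 1.414 — close to the ISO √2 ≈ 1.414.
In the C-series (envelope sizes, between A and B): C6 = 114 × 162 mm.
Off by 4 mm total — nearest standard size.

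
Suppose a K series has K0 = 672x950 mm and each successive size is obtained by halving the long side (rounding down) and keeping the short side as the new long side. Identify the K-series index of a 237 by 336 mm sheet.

K0: 672 × 950 mm
K1: 475 × 672 mm
K2: 336 × 475 mm
K3: 237 × 336 mm
K4: 168 × 237 mm
→ matches K3.

K3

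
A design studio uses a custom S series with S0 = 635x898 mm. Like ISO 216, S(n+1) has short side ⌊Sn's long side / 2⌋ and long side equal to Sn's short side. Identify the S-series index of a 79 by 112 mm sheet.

S6

S0: 635 × 898 mm
S1: 449 × 635 mm
S2: 317 × 449 mm
S3: 224 × 317 mm
S4: 158 × 224 mm
S5: 112 × 158 mm
S6: 79 × 112 mm
S7: 56 × 79 mm
→ matches S6.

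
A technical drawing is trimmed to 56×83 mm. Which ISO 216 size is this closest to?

Aspect ratio 83/56 ≈ 1.482 (ISO target is √2 ≈ 1.414).
In the C-series (envelope sizes, between A and B): C8 = 57 × 81 mm.
Off by 3 mm total — nearest standard size.

C8 (57 × 81 mm)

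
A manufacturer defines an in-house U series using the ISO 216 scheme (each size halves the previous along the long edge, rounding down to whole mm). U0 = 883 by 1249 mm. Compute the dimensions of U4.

U1: ⌊1249/2⌋ × 883 = 624 × 883 mm
U2: ⌊883/2⌋ × 624 = 441 × 624 mm
U3: ⌊624/2⌋ × 441 = 312 × 441 mm
U4: ⌊441/2⌋ × 312 = 220 × 312 mm

220 × 312 mm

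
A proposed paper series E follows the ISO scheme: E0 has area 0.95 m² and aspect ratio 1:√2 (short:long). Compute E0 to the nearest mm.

820 × 1159 mm

Let the short side be w mm. Then w · w√2 = 0.95 m² = 950,000 mm².
w² = 950,000/√2, so w ≈ 819.6 mm; long side = w√2 ≈ 1159.1 mm.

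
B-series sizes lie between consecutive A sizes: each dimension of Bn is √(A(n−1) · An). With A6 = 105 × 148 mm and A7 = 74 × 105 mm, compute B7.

88 × 125 mm

Short side: √(105 · 74) = √7770 ≈ 88.1 → 88 mm
Long side: √(148 · 105) = √15540 ≈ 124.7 → 125 mm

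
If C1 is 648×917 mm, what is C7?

C2: ⌊917/2⌋ × 648 = 458 × 648 mm
C3: ⌊648/2⌋ × 458 = 324 × 458 mm
C4: ⌊458/2⌋ × 324 = 229 × 324 mm
C5: ⌊324/2⌋ × 229 = 162 × 229 mm
C6: ⌊229/2⌋ × 162 = 114 × 162 mm
C7: ⌊162/2⌋ × 114 = 81 × 114 mm

81 × 114 mm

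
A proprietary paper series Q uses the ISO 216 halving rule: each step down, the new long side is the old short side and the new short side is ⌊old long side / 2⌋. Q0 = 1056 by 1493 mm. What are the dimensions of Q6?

Q1: ⌊1493/2⌋ × 1056 = 746 × 1056 mm
Q2: ⌊1056/2⌋ × 746 = 528 × 746 mm
Q3: ⌊746/2⌋ × 528 = 373 × 528 mm
Q4: ⌊528/2⌋ × 373 = 264 × 373 mm
Q5: ⌊373/2⌋ × 264 = 186 × 264 mm
Q6: ⌊264/2⌋ × 186 = 132 × 186 mm

132 × 186 mm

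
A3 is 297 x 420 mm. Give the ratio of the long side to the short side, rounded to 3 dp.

420 / 297 = 1.414
Matches √2 ≈ 1.414 — the ISO 216 defining ratio.

1.414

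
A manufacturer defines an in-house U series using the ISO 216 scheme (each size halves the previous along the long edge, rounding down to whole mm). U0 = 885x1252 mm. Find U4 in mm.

221 × 313 mm

U1: ⌊1252/2⌋ × 885 = 626 × 885 mm
U2: ⌊885/2⌋ × 626 = 442 × 626 mm
U3: ⌊626/2⌋ × 442 = 313 × 442 mm
U4: ⌊442/2⌋ × 313 = 221 × 313 mm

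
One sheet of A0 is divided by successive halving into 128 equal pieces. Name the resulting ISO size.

A7

128 = 2^7, so 7 halving steps.
A0 → A1 → … → A7 after 7 steps.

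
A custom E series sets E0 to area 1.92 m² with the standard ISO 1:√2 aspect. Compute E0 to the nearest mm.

1165 × 1648 mm

Let the short side be w mm. Then w · w√2 = 1.92 m² = 1,920,000 mm².
w² = 1,920,000/√2, so w ≈ 1165.2 mm; long side = w√2 ≈ 1647.8 mm.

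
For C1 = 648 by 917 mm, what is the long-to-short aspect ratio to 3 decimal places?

917 / 648 = 1.415
Matches √2 ≈ 1.414 — the ISO 216 defining ratio.

1.415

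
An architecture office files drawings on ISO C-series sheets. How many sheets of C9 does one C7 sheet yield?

C7 = 81 × 114 mm; C9 = 40 × 57 mm.
Each halving step doubles the count; 2 steps from C7 to C9.
2^2 = 4.

4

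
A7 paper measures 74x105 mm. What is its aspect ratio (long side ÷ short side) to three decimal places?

105 / 74 = 1.419
ISO 216 targets √2 ≈ 1.414; the +0.005 deviation is from mm rounding.

1.419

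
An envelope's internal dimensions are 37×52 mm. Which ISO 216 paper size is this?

A9 (37 × 52 mm)

Aspect ratio 52/37 ≈ 1.405 — close to the ISO √2 ≈ 1.414.
In the A-series (A0 area = 1 m²): A9 = 37 × 52 mm.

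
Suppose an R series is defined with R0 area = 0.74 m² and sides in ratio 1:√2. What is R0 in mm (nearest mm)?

Let the short side be w mm. Then w · w√2 = 0.74 m² = 740,000 mm².
w² = 740,000/√2, so w ≈ 723.4 mm; long side = w√2 ≈ 1023.0 mm.

723 × 1023 mm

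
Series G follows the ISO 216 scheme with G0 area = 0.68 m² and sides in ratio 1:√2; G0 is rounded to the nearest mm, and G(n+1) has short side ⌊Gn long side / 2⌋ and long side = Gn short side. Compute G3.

Let G0's short side be w mm. w · w√2 = 0.68 m² = 680,000 mm², so w ≈ 693.4 mm and w√2 ≈ 980.6 mm → G0 = 693 × 981 mm.
G1: ⌊981/2⌋ × 693 = 490 × 693 mm
G2: ⌊693/2⌋ × 490 = 346 × 490 mm
G3: ⌊490/2⌋ × 346 = 245 × 346 mm

245 × 346 mm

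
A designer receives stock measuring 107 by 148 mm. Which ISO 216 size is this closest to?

A6 (105 × 148 mm)

Aspect ratio 148/107 ≈ 1.383 (ISO target is √2 ≈ 1.414).
In the A-series (A0 area = 1 m²): A6 = 105 × 148 mm.
Off by 2 mm total — nearest standard size.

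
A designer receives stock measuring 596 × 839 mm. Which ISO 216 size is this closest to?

A1 (594 × 841 mm)

Aspect ratio 839/596 ≈ 1.408 — close to the ISO √2 ≈ 1.414.
In the A-series (A0 area = 1 m²): A1 = 594 × 841 mm.
Off by 4 mm total — nearest standard size.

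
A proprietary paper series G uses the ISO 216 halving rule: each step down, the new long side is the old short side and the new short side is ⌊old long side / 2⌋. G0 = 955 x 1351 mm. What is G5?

G1: ⌊1351/2⌋ × 955 = 675 × 955 mm
G2: ⌊955/2⌋ × 675 = 477 × 675 mm
G3: ⌊675/2⌋ × 477 = 337 × 477 mm
G4: ⌊477/2⌋ × 337 = 238 × 337 mm
G5: ⌊337/2⌋ × 238 = 168 × 238 mm

168 × 238 mm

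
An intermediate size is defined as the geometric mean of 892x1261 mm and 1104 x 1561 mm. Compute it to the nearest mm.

Short side: √(892 · 1104) = √984768 ≈ 992.4 → 992 mm
Long side: √(1261 · 1561) = √1968421 ≈ 1403.0 → 1403 mm

992 × 1403 mm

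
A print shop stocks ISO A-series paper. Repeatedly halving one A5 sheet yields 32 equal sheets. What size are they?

A10

32 = 2^5, so 5 halving steps.
A5 → A6 → … → A10 after 5 steps.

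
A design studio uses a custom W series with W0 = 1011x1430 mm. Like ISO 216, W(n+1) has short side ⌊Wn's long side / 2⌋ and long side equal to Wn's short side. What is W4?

W1 = 715 × 1011 mm (from W0 by 1 halving).
W2: ⌊1011/2⌋ × 715 = 505 × 715 mm
W3: ⌊715/2⌋ × 505 = 357 × 505 mm
W4: ⌊505/2⌋ × 357 = 252 × 357 mm

252 × 357 mm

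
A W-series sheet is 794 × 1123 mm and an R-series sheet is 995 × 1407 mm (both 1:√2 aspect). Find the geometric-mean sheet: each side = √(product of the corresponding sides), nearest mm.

Short side: √(794 · 995) = √790030 ≈ 888.8 → 889 mm
Long side: √(1123 · 1407) = √1580061 ≈ 1257.0 → 1257 mm

889 × 1257 mm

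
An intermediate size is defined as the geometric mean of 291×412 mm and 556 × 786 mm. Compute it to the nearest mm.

402 × 569 mm

Short side: √(291 · 556) = √161796 ≈ 402.2 → 402 mm
Long side: √(412 · 786) = √323832 ≈ 569.1 → 569 mm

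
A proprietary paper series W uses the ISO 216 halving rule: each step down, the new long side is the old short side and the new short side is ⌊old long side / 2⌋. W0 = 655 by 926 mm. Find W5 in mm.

W1 = 463 × 655 mm (from W0 by 1 halving).
W2: ⌊655/2⌋ × 463 = 327 × 463 mm
W3: ⌊463/2⌋ × 327 = 231 × 327 mm
W4: ⌊327/2⌋ × 231 = 163 × 231 mm
W5: ⌊231/2⌋ × 163 = 115 × 163 mm

115 × 163 mm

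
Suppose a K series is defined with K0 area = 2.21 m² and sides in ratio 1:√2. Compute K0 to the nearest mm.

1250 × 1768 mm

Let the short side be w mm. Then w · w√2 = 2.21 m² = 2,210,000 mm².
w² = 2,210,000/√2, so w ≈ 1250.1 mm; long side = w√2 ≈ 1767.9 mm.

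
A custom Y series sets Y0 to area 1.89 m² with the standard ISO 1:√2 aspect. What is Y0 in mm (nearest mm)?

Let the short side be w mm. Then w · w√2 = 1.89 m² = 1,890,000 mm².
w² = 1,890,000/√2, so w ≈ 1156.0 mm; long side = w√2 ≈ 1634.9 mm.

1156 × 1635 mm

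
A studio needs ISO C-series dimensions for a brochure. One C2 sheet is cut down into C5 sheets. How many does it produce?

8

Each ISO step halves the sheet: 1 × C2 → 2 × C3 → 4 × C4 → 8 × C5
From C2 to C5 is 3 halving steps: 2^3 = 8.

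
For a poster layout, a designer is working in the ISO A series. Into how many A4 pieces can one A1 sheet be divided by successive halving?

8

Each ISO step halves the sheet: 1 × A1 → 2 × A2 → 4 × A3 → 8 × A4
From A1 to A4 is 3 halving steps: 2^3 = 8.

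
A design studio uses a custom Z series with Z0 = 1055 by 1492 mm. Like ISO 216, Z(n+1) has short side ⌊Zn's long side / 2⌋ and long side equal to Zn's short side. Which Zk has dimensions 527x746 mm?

Z2

Z0: 1055 × 1492 mm
Z1: 746 × 1055 mm
Z2: 527 × 746 mm
Z3: 373 × 527 mm
→ matches Z2.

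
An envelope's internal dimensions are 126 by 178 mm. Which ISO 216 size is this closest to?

B6 (125 × 176 mm)

Aspect ratio 178/126 ≈ 1.413 — close to the ISO √2 ≈ 1.414.
In the B-series (B0 = 1000 × 1414 mm): B6 = 125 × 176 mm.
Off by 3 mm total — nearest standard size.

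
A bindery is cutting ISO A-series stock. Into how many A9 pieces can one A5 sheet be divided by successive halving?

16

A5 = 148 × 210 mm; A9 = 37 × 52 mm.
Each halving step doubles the count; 4 steps from A5 to A9.
2^4 = 16.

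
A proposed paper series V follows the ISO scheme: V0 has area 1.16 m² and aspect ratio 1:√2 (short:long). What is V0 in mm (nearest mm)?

906 × 1281 mm

Let the short side be w mm. Then w · w√2 = 1.16 m² = 1,160,000 mm².
w² = 1,160,000/√2, so w ≈ 905.7 mm; long side = w√2 ≈ 1280.8 mm.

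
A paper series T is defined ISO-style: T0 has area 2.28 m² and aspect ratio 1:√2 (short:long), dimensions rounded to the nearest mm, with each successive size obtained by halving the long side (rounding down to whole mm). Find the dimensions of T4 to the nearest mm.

317 × 449 mm

Let T0's short side be w mm. w · w√2 = 2.28 m² = 2,280,000 mm², so w ≈ 1269.7 mm and w√2 ≈ 1795.7 mm → T0 = 1270 × 1796 mm.
T1: ⌊1796/2⌋ × 1270 = 898 × 1270 mm
T2: ⌊1270/2⌋ × 898 = 635 × 898 mm
T3: ⌊898/2⌋ × 635 = 449 × 635 mm
T4: ⌊635/2⌋ × 449 = 317 × 449 mm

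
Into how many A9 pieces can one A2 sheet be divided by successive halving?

128

Each ISO step halves the sheet: 1 × A2 → 2 × A3 → 4 × A4 → 8 × A5 → …
From A2 to A9 is 7 halving steps: 2^7 = 128.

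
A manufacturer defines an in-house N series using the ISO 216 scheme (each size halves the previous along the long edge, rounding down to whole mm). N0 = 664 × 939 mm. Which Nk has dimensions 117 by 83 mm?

N6

N0: 664 × 939 mm
N1: 469 × 664 mm
N2: 332 × 469 mm
N3: 234 × 332 mm
N4: 166 × 234 mm
N5: 117 × 166 mm
N6: 83 × 117 mm
N7: 58 × 83 mm
→ matches N6.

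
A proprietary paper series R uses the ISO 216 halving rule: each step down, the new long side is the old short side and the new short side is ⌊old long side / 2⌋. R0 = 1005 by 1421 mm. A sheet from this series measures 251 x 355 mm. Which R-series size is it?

R0: 1005 × 1421 mm
R1: 710 × 1005 mm
R2: 502 × 710 mm
R3: 355 × 502 mm
R4: 251 × 355 mm
R5: 177 × 251 mm
→ matches R4.

R4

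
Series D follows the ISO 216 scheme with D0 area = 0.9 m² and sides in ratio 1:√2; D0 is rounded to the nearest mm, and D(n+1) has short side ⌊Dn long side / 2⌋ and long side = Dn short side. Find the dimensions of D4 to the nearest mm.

199 × 282 mm

Let D0's short side be w mm. w · w√2 = 0.9 m² = 900,000 mm², so w ≈ 797.7 mm and w√2 ≈ 1128.2 mm → D0 = 798 × 1128 mm.
D1: ⌊1128/2⌋ × 798 = 564 × 798 mm
D2: ⌊798/2⌋ × 564 = 399 × 564 mm
D3: ⌊564/2⌋ × 399 = 282 × 399 mm
D4: ⌊399/2⌋ × 282 = 199 × 282 mm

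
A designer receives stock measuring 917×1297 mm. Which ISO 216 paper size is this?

Aspect ratio 1297/917 ≈ 1.414 — close to the ISO √2 ≈ 1.414.
In the C-series (envelope sizes, between A and B): C0 = 917 × 1297 mm.

C0 (917 × 1297 mm)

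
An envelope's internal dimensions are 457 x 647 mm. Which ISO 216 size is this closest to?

C2 (458 × 648 mm)

Aspect ratio 647/457 ≈ 1.416 — close to the ISO √2 ≈ 1.414.
In the C-series (envelope sizes, between A and B): C2 = 458 × 648 mm.
Off by 2 mm total — nearest standard size.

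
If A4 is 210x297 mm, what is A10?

26 × 37 mm

A5: ⌊297/2⌋ × 210 = 148 × 210 mm
A6: ⌊210/2⌋ × 148 = 105 × 148 mm
A7: ⌊148/2⌋ × 105 = 74 × 105 mm
A8: ⌊105/2⌋ × 74 = 52 × 74 mm
A9: ⌊74/2⌋ × 52 = 37 × 52 mm
A10: ⌊52/2⌋ × 37 = 26 × 37 mm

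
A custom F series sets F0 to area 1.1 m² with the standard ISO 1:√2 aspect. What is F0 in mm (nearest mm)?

Let the short side be w mm. Then w · w√2 = 1.1 m² = 1,100,000 mm².
w² = 1,100,000/√2, so w ≈ 881.9 mm; long side = w√2 ≈ 1247.3 mm.

882 × 1247 mm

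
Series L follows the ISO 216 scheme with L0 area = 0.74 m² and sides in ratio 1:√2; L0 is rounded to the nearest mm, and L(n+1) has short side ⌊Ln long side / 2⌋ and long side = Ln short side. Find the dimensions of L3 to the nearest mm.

255 × 361 mm

Let L0's short side be w mm. w · w√2 = 0.74 m² = 740,000 mm², so w ≈ 723.4 mm and w√2 ≈ 1023.0 mm → L0 = 723 × 1023 mm.
L1: ⌊1023/2⌋ × 723 = 511 × 723 mm
L2: ⌊723/2⌋ × 511 = 361 × 511 mm
L3: ⌊511/2⌋ × 361 = 255 × 361 mm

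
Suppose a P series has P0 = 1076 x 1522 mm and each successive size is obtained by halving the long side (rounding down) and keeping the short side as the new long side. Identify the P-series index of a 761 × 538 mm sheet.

P0: 1076 × 1522 mm
P1: 761 × 1076 mm
P2: 538 × 761 mm
P3: 380 × 538 mm
→ matches P2.

P2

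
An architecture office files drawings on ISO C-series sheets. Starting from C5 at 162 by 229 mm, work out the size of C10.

28 × 40 mm

C6: ⌊229/2⌋ × 162 = 114 × 162 mm
C7: ⌊162/2⌋ × 114 = 81 × 114 mm
C8: ⌊114/2⌋ × 81 = 57 × 81 mm
C9: ⌊81/2⌋ × 57 = 40 × 57 mm
C10: ⌊57/2⌋ × 40 = 28 × 40 mm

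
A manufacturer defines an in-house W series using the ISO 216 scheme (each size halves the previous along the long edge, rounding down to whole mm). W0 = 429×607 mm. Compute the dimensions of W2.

W1: ⌊607/2⌋ × 429 = 303 × 429 mm
W2: ⌊429/2⌋ × 303 = 214 × 303 mm

214 × 303 mm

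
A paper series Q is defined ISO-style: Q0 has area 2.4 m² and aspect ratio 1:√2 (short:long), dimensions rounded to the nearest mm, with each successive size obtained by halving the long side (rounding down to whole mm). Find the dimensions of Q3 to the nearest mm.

Let Q0's short side be w mm. w · w√2 = 2.4 m² = 2,400,000 mm², so w ≈ 1302.7 mm and w√2 ≈ 1842.3 mm → Q0 = 1303 × 1842 mm.
Q1: ⌊1842/2⌋ × 1303 = 921 × 1303 mm
Q2: ⌊1303/2⌋ × 921 = 651 × 921 mm
Q3: ⌊921/2⌋ × 651 = 460 × 651 mm

460 × 651 mm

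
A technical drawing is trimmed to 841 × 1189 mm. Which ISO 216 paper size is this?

A0 (841 × 1189 mm)

Aspect ratio 1189/841 ≈ 1.414 — close to the ISO √2 ≈ 1.414.
In the A-series (A0 area = 1 m²): A0 = 841 × 1189 mm.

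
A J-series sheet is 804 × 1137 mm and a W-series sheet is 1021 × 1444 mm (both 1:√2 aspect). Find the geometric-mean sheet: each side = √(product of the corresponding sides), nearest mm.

Short side: √(804 · 1021) = √820884 ≈ 906.0 → 906 mm
Long side: √(1137 · 1444) = √1641828 ≈ 1281.3 → 1281 mm

906 × 1281 mm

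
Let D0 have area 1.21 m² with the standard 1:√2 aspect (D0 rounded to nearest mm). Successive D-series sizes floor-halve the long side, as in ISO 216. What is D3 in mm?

Let D0's short side be w mm. w · w√2 = 1.21 m² = 1,210,000 mm², so w ≈ 925.0 mm and w√2 ≈ 1308.1 mm → D0 = 925 × 1308 mm.
D1: ⌊1308/2⌋ × 925 = 654 × 925 mm
D2: ⌊925/2⌋ × 654 = 462 × 654 mm
D3: ⌊654/2⌋ × 462 = 327 × 462 mm

327 × 462 mm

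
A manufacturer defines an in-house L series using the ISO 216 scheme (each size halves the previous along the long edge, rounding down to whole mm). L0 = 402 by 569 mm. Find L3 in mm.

L1: ⌊569/2⌋ × 402 = 284 × 402 mm
L2: ⌊402/2⌋ × 284 = 201 × 284 mm
L3: ⌊284/2⌋ × 201 = 142 × 201 mm

142 × 201 mm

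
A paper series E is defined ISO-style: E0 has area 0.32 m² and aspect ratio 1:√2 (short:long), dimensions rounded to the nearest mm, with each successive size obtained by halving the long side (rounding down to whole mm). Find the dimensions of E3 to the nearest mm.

Let E0's short side be w mm. w · w√2 = 0.32 m² = 320,000 mm², so w ≈ 475.7 mm and w√2 ≈ 672.7 mm → E0 = 476 × 673 mm.
E1: ⌊673/2⌋ × 476 = 336 × 476 mm
E2: ⌊476/2⌋ × 336 = 238 × 336 mm
E3: ⌊336/2⌋ × 238 = 168 × 238 mm

168 × 238 mm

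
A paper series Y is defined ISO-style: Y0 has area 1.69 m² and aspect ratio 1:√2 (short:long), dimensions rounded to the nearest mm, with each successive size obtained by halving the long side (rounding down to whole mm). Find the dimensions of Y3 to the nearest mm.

Let Y0's short side be w mm. w · w√2 = 1.69 m² = 1,690,000 mm², so w ≈ 1093.2 mm and w√2 ≈ 1546.0 mm → Y0 = 1093 × 1546 mm.
Y1: ⌊1546/2⌋ × 1093 = 773 × 1093 mm
Y2: ⌊1093/2⌋ × 773 = 546 × 773 mm
Y3: ⌊773/2⌋ × 546 = 386 × 546 mm

386 × 546 mm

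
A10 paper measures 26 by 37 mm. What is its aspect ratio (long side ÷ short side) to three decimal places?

37 / 26 = 1.423
ISO 216 targets √2 ≈ 1.414; the +0.009 deviation is from mm rounding.

1.423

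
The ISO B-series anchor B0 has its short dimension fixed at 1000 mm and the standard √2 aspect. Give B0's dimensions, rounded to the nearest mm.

1000 × 1414 mm

Short side = 1000 mm; long side = 1000√2 ≈ 1414.2 mm.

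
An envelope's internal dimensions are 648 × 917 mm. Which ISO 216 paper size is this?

Aspect ratio 917/648 ≈ 1.415 — close to the ISO √2 ≈ 1.414.
In the C-series (envelope sizes, between A and B): C1 = 648 × 917 mm.

C1 (648 × 917 mm)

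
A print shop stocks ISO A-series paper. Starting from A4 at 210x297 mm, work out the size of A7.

A5: ⌊297/2⌋ × 210 = 148 × 210 mm
A6: ⌊210/2⌋ × 148 = 105 × 148 mm
A7: ⌊148/2⌋ × 105 = 74 × 105 mm

74 × 105 mm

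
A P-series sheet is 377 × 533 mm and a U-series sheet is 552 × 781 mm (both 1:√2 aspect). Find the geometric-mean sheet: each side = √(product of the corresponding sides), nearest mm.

456 × 645 mm

Short side: √(377 · 552) = √208104 ≈ 456.2 → 456 mm
Long side: √(533 · 781) = √416273 ≈ 645.2 → 645 mm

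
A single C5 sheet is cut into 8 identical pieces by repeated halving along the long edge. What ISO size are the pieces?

C8

8 = 2^3, so 3 halving steps.
C5 → C6 → … → C8 after 3 steps.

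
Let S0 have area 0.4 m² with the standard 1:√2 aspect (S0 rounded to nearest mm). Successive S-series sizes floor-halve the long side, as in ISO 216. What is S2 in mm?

Let S0's short side be w mm. w · w√2 = 0.4 m² = 400,000 mm², so w ≈ 531.8 mm and w√2 ≈ 752.1 mm → S0 = 532 × 752 mm.
S1: ⌊752/2⌋ × 532 = 376 × 532 mm
S2: ⌊532/2⌋ × 376 = 266 × 376 mm

266 × 376 mm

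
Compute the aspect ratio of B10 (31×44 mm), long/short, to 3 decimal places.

1.419

44 / 31 = 1.419
ISO 216 targets √2 ≈ 1.414; the +0.005 deviation is from mm rounding.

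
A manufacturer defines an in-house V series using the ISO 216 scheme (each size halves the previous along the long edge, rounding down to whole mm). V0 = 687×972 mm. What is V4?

V1: ⌊972/2⌋ × 687 = 486 × 687 mm
V2: ⌊687/2⌋ × 486 = 343 × 486 mm
V3: ⌊486/2⌋ × 343 = 243 × 343 mm
V4: ⌊343/2⌋ × 243 = 171 × 243 mm

171 × 243 mm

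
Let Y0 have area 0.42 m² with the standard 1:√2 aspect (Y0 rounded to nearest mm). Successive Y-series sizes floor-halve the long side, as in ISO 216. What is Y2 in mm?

Let Y0's short side be w mm. w · w√2 = 0.42 m² = 420,000 mm², so w ≈ 545.0 mm and w√2 ≈ 770.7 mm → Y0 = 545 × 771 mm.
Y1: ⌊771/2⌋ × 545 = 385 × 545 mm
Y2: ⌊545/2⌋ × 385 = 272 × 385 mm

272 × 385 mm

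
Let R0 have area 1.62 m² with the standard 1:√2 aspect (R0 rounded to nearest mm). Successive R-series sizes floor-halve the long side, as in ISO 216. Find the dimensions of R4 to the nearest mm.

Let R0's short side be w mm. w · w√2 = 1.62 m² = 1,620,000 mm², so w ≈ 1070.3 mm and w√2 ≈ 1513.6 mm → R0 = 1070 × 1514 mm.
R1: ⌊1514/2⌋ × 1070 = 757 × 1070 mm
R2: ⌊1070/2⌋ × 757 = 535 × 757 mm
R3: ⌊757/2⌋ × 535 = 378 × 535 mm
R4: ⌊535/2⌋ × 378 = 267 × 378 mm

267 × 378 mm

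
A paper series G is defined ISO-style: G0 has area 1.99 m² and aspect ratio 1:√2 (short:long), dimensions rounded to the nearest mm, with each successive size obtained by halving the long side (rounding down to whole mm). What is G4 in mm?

Let G0's short side be w mm. w · w√2 = 1.99 m² = 1,990,000 mm², so w ≈ 1186.2 mm and w√2 ≈ 1677.6 mm → G0 = 1186 × 1678 mm.
G1: ⌊1678/2⌋ × 1186 = 839 × 1186 mm
G2: ⌊1186/2⌋ × 839 = 593 × 839 mm
G3: ⌊839/2⌋ × 593 = 419 × 593 mm
G4: ⌊593/2⌋ × 419 = 296 × 419 mm

296 × 419 mm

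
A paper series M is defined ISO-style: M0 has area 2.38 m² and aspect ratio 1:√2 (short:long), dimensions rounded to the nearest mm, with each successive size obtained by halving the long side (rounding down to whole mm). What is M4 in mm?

324 × 458 mm

Let M0's short side be w mm. w · w√2 = 2.38 m² = 2,380,000 mm², so w ≈ 1297.3 mm and w√2 ≈ 1834.6 mm → M0 = 1297 × 1835 mm.
M1: ⌊1835/2⌋ × 1297 = 917 × 1297 mm
M2: ⌊1297/2⌋ × 917 = 648 × 917 mm
M3: ⌊917/2⌋ × 648 = 458 × 648 mm
M4: ⌊648/2⌋ × 458 = 324 × 458 mm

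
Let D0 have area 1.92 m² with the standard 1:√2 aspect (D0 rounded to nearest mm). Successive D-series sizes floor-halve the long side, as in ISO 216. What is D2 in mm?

582 × 824 mm

Let D0's short side be w mm. w · w√2 = 1.92 m² = 1,920,000 mm², so w ≈ 1165.2 mm and w√2 ≈ 1647.8 mm → D0 = 1165 × 1648 mm.
D1: ⌊1648/2⌋ × 1165 = 824 × 1165 mm
D2: ⌊1165/2⌋ × 824 = 582 × 824 mm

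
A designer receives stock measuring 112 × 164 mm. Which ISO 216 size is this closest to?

Aspect ratio 164/112 ≈ 1.464 (ISO target is √2 ≈ 1.414).
In the C-series (envelope sizes, between A and B): C6 = 114 × 162 mm.
Off by 4 mm total — nearest standard size.

C6 (114 × 162 mm)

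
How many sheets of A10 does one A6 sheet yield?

16

Each ISO step halves the sheet: 1 × A6 → 2 × A7 → 4 × A8 → 8 × A9 → …
From A6 to A10 is 4 halving steps: 2^4 = 16.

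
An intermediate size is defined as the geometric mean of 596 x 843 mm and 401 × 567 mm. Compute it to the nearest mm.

Short side: √(596 · 401) = √238996 ≈ 488.9 → 489 mm
Long side: √(843 · 567) = √477981 ≈ 691.4 → 691 mm

489 × 691 mm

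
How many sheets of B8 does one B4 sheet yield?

16

Each ISO step halves the sheet: 1 × B4 → 2 × B5 → 4 × B6 → 8 × B7 → …
From B4 to B8 is 4 halving steps: 2^4 = 16.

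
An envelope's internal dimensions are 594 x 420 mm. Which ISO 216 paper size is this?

A2 (420 × 594 mm)

Aspect ratio 594/420 ≈ 1.414 — close to the ISO √2 ≈ 1.414.
In the A-series (A0 area = 1 m²): A2 = 420 × 594 mm.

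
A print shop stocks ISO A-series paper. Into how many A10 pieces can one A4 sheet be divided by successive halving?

64

Each ISO step halves the sheet: 1 × A4 → 2 × A5 → 4 × A6 → 8 × A7 → …
From A4 to A10 is 6 halving steps: 2^6 = 64.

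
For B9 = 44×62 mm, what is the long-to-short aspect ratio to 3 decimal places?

62 / 44 = 1.409
ISO 216 targets √2 ≈ 1.414; the -0.005 deviation is from mm rounding.

1.409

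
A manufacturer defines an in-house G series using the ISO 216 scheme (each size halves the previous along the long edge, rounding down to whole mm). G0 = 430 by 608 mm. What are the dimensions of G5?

G1: ⌊608/2⌋ × 430 = 304 × 430 mm
G2: ⌊430/2⌋ × 304 = 215 × 304 mm
G3: ⌊304/2⌋ × 215 = 152 × 215 mm
G4: ⌊215/2⌋ × 152 = 107 × 152 mm
G5: ⌊152/2⌋ × 107 = 76 × 107 mm

76 × 107 mm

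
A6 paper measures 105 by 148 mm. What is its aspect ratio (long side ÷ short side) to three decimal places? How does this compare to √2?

1.410

148 / 105 = 1.410
ISO 216 targets √2 ≈ 1.414; the -0.005 deviation is from mm rounding.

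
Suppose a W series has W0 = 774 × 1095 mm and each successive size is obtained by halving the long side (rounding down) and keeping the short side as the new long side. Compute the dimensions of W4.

193 × 273 mm

W1: ⌊1095/2⌋ × 774 = 547 × 774 mm
W2: ⌊774/2⌋ × 547 = 387 × 547 mm
W3: ⌊547/2⌋ × 387 = 273 × 387 mm
W4: ⌊387/2⌋ × 273 = 193 × 273 mm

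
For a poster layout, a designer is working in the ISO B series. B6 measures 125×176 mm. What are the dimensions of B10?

B7: ⌊176/2⌋ × 125 = 88 × 125 mm
B8: ⌊125/2⌋ × 88 = 62 × 88 mm
B9: ⌊88/2⌋ × 62 = 44 × 62 mm
B10: ⌊62/2⌋ × 44 = 31 × 44 mm

31 × 44 mm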